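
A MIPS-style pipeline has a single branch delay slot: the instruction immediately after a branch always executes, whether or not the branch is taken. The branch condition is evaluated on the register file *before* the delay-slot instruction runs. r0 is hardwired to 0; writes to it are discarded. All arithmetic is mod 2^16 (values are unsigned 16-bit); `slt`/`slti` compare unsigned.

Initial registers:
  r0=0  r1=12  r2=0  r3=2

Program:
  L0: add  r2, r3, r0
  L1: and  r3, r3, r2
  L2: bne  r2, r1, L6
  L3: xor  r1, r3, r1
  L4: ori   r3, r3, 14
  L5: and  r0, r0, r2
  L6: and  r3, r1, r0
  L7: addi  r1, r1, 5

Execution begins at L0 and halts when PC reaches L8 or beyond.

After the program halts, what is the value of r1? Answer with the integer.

19

#0 add  r2, r3, r0 ; 0/12/2/2
#1 and  r3, r3, r2 ; 0/12/2/2
#2 bne  r2, r1, L6 ; 0/12/2/2 ; →target
#3 xor  r1, r3, r1 ; 0/14/2/2
#6 and  r3, r1, r0 ; 0/14/2/0
#7 addi  r1, r1, 5 ; 0/19/2/0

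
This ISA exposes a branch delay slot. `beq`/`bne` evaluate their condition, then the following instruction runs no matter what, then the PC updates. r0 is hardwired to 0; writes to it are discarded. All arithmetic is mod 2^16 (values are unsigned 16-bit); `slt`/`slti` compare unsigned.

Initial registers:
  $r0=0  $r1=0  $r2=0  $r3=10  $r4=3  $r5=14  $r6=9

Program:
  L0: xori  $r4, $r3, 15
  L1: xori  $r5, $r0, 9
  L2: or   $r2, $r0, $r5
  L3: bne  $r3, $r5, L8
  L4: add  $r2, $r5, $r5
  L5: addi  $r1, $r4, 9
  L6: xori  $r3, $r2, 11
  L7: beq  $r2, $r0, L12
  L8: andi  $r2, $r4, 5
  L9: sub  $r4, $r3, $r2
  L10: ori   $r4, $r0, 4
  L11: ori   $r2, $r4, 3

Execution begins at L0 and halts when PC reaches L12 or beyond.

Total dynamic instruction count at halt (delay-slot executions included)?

#0 xori  $r4, $r3, 15 ; 0/0/0/10/5/14/9
#1 xori  $r5, $r0, 9 ; 0/0/0/10/5/9/9
#2 or   $r2, $r0, $r5 ; 0/0/9/10/5/9/9
#3 bne  $r3, $r5, L8 ; 0/0/9/10/5/9/9 ; →target
#4 add  $r2, $r5, $r5 ; 0/0/18/10/5/9/9
#8 andi  $r2, $r4, 5 ; 0/0/5/10/5/9/9
#9 sub  $r4, $r3, $r2 ; 0/0/5/10/5/9/9
#10 ori   $r4, $r0, 4 ; 0/0/5/10/4/9/9
#11 ori   $r2, $r4, 3 ; 0/0/7/10/4/9/9

9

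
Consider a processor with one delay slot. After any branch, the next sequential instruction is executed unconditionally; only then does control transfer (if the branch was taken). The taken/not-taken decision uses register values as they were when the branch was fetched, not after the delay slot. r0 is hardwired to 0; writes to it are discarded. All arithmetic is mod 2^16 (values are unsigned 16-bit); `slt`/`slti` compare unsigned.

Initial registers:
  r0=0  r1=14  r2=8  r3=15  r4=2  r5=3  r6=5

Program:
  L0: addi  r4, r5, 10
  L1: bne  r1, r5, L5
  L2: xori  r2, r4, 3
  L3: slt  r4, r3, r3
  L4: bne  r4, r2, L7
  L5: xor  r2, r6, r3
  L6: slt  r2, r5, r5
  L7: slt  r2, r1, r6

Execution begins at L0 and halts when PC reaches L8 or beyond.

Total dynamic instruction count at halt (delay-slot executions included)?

6

  step pc=0: addi  r4, r5, 10  regs=(0,14,8,15,13,3,5)
  step pc=1: bne  r1, r5, L5  cond=T  regs=(0,14,8,15,13,3,5)
  step pc=2: xori  r2, r4, 3  regs=(0,14,14,15,13,3,5)
  step pc=5: xor  r2, r6, r3  regs=(0,14,10,15,13,3,5)
  step pc=6: slt  r2, r5, r5  regs=(0,14,0,15,13,3,5)
  step pc=7: slt  r2, r1, r6  regs=(0,14,0,15,13,3,5)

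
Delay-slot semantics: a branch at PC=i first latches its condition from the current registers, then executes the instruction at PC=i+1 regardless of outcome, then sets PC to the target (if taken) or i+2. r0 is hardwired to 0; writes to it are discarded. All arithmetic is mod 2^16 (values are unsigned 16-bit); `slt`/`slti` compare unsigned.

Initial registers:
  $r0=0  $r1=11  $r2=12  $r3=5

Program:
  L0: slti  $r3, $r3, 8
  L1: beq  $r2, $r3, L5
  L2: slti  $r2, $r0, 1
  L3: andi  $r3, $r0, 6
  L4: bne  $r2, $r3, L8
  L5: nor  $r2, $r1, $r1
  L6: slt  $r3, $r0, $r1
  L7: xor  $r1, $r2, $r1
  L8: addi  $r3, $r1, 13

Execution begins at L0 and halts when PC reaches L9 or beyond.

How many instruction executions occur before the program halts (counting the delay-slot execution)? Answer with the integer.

PC=0  slti  $r3, $r3, 8      | $r0=0 $r1=11 $r2=12 $r3=1
PC=1  beq  $r2, $r3, L5      | $r0=0 $r1=11 $r2=12 $r3=1  [not taken]
PC=2  slti  $r2, $r0, 1      | $r0=0 $r1=11 $r2=1 $r3=1
PC=3  andi  $r3, $r0, 6      | $r0=0 $r1=11 $r2=1 $r3=0
PC=4  bne  $r2, $r3, L8      | $r0=0 $r1=11 $r2=1 $r3=0  [TAKEN]
PC=5  nor  $r2, $r1, $r1     | $r0=0 $r1=11 $r2=65524 $r3=0
PC=8  addi  $r3, $r1, 13     | $r0=0 $r1=11 $r2=65524 $r3=24

7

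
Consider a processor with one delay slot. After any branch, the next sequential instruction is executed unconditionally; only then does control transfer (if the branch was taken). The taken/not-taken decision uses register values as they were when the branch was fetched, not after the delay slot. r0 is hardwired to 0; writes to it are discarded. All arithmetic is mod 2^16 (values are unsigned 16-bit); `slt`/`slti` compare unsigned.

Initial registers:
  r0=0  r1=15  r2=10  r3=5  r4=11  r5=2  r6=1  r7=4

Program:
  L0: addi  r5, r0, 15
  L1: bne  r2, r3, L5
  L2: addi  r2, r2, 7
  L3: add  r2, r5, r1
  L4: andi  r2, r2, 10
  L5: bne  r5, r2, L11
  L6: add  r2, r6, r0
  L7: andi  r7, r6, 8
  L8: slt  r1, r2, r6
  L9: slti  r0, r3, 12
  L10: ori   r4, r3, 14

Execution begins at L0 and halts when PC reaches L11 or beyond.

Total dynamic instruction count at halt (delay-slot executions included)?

5

PC=0  addi  r5, r0, 15       | r0=0 r1=15 r2=10 r3=5 r4=11 r5=15 r6=1 r7=4
PC=1  bne  r2, r3, L5        | r0=0 r1=15 r2=10 r3=5 r4=11 r5=15 r6=1 r7=4  [TAKEN]
PC=2  addi  r2, r2, 7        | r0=0 r1=15 r2=17 r3=5 r4=11 r5=15 r6=1 r7=4
PC=5  bne  r5, r2, L11       | r0=0 r1=15 r2=17 r3=5 r4=11 r5=15 r6=1 r7=4  [TAKEN]
PC=6  add  r2, r6, r0        | r0=0 r1=15 r2=1 r3=5 r4=11 r5=15 r6=1 r7=4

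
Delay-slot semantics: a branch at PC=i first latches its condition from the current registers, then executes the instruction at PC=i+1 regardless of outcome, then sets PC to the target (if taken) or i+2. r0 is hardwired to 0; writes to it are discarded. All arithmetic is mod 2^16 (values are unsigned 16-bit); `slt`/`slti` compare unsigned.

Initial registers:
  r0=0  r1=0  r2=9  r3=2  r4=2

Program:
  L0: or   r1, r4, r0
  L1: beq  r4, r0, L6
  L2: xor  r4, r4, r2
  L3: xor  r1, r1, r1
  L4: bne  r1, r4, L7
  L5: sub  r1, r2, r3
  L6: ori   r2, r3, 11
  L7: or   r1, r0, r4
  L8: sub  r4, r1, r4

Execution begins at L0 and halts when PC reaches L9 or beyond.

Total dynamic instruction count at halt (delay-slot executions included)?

8

[0] or   r1, r4, r0  →  {r0:0, r1:2, r2:9, r3:2, r4:2}
[1] beq  r4, r0, L6  →  {r0:0, r1:2, r2:9, r3:2, r4:2}  ⟨branch fallthrough⟩
[2] xor  r4, r4, r2  →  {r0:0, r1:2, r2:9, r3:2, r4:11}
[3] xor  r1, r1, r1  →  {r0:0, r1:0, r2:9, r3:2, r4:11}
[4] bne  r1, r4, L7  →  {r0:0, r1:0, r2:9, r3:2, r4:11}  ⟨branch taken⟩
[5] sub  r1, r2, r3  →  {r0:0, r1:7, r2:9, r3:2, r4:11}
[7] or   r1, r0, r4  →  {r0:0, r1:11, r2:9, r3:2, r4:11}
[8] sub  r4, r1, r4  →  {r0:0, r1:11, r2:9, r3:2, r4:0}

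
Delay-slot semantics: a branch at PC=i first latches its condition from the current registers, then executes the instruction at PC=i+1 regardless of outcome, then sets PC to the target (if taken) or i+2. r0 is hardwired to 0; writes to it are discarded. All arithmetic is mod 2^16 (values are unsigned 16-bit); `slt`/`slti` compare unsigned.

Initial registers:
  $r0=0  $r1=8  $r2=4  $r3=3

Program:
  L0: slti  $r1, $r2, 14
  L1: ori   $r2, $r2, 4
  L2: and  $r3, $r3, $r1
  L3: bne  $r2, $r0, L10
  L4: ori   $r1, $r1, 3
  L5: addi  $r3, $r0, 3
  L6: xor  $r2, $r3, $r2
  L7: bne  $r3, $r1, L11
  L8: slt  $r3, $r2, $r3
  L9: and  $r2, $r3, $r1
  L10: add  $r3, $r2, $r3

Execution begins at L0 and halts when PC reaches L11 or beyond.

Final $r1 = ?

[0] slti  $r1, $r2, 14  →  {$r0:0, $r1:1, $r2:4, $r3:3}
[1] ori   $r2, $r2, 4  →  {$r0:0, $r1:1, $r2:4, $r3:3}
[2] and  $r3, $r3, $r1  →  {$r0:0, $r1:1, $r2:4, $r3:1}
[3] bne  $r2, $r0, L10  →  {$r0:0, $r1:1, $r2:4, $r3:1}  ⟨branch taken⟩
[4] ori   $r1, $r1, 3  →  {$r0:0, $r1:3, $r2:4, $r3:1}
[10] add  $r3, $r2, $r3  →  {$r0:0, $r1:3, $r2:4, $r3:5}

3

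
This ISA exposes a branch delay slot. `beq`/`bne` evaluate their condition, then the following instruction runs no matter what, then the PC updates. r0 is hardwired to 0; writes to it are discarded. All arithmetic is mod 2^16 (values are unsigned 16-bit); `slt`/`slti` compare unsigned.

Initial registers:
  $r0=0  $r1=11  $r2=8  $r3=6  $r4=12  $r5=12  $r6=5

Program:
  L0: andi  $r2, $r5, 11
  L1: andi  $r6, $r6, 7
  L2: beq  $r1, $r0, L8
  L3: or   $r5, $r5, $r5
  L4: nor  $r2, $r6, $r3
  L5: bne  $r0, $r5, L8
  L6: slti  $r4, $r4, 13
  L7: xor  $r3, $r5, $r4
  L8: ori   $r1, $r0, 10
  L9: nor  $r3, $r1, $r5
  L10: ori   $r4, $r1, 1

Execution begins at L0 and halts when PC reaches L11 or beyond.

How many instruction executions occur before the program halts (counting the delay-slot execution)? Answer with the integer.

PC=0  andi  $r2, $r5, 11     | $r0=0 $r1=11 $r2=8 $r3=6 $r4=12 $r5=12 $r6=5
PC=1  andi  $r6, $r6, 7      | $r0=0 $r1=11 $r2=8 $r3=6 $r4=12 $r5=12 $r6=5
PC=2  beq  $r1, $r0, L8      | $r0=0 $r1=11 $r2=8 $r3=6 $r4=12 $r5=12 $r6=5  [not taken]
PC=3  or   $r5, $r5, $r5     | $r0=0 $r1=11 $r2=8 $r3=6 $r4=12 $r5=12 $r6=5
PC=4  nor  $r2, $r6, $r3     | $r0=0 $r1=11 $r2=65528 $r3=6 $r4=12 $r5=12 $r6=5
PC=5  bne  $r0, $r5, L8      | $r0=0 $r1=11 $r2=65528 $r3=6 $r4=12 $r5=12 $r6=5  [TAKEN]
PC=6  slti  $r4, $r4, 13     | $r0=0 $r1=11 $r2=65528 $r3=6 $r4=1 $r5=12 $r6=5
PC=8  ori   $r1, $r0, 10     | $r0=0 $r1=10 $r2=65528 $r3=6 $r4=1 $r5=12 $r6=5
PC=9  nor  $r3, $r1, $r5     | $r0=0 $r1=10 $r2=65528 $r3=65521 $r4=1 $r5=12 $r6=5
PC=10 ori   $r4, $r1, 1      | $r0=0 $r1=10 $r2=65528 $r3=65521 $r4=11 $r5=12 $r6=5

10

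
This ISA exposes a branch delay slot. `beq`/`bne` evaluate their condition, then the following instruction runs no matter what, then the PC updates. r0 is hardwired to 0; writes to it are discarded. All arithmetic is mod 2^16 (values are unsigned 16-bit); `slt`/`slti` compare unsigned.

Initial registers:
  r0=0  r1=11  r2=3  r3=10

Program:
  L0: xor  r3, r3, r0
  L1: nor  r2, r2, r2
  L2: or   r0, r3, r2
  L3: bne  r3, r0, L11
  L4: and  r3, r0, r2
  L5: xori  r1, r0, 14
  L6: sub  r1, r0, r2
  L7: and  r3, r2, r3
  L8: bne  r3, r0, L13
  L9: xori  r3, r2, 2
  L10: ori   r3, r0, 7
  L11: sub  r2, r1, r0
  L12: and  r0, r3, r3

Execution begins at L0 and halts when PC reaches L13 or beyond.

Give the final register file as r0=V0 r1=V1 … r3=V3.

r0=0 r1=11 r2=11 r3=0

#0 xor  r3, r3, r0 ; 0/11/3/10
#1 nor  r2, r2, r2 ; 0/11/65532/10
#2 or   r0, r3, r2 ; 0/11/65532/10
#3 bne  r3, r0, L11 ; 0/11/65532/10 ; →target
#4 and  r3, r0, r2 ; 0/11/65532/0
#11 sub  r2, r1, r0 ; 0/11/11/0
#12 and  r0, r3, r3 ; 0/11/11/0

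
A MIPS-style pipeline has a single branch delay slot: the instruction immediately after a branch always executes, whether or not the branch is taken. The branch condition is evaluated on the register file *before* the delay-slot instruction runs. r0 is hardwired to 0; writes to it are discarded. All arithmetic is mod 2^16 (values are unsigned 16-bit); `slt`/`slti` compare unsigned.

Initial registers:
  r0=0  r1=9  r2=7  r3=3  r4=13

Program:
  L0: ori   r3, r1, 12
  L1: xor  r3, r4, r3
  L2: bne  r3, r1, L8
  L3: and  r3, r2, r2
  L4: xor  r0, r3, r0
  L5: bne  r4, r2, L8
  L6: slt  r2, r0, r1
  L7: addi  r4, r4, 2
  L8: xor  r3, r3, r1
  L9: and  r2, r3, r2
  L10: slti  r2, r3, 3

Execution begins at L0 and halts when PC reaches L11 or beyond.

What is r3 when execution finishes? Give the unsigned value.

[0] ori   r3, r1, 12  →  {r0:0, r1:9, r2:7, r3:13, r4:13}
[1] xor  r3, r4, r3  →  {r0:0, r1:9, r2:7, r3:0, r4:13}
[2] bne  r3, r1, L8  →  {r0:0, r1:9, r2:7, r3:0, r4:13}  ⟨branch taken⟩
[3] and  r3, r2, r2  →  {r0:0, r1:9, r2:7, r3:7, r4:13}
[8] xor  r3, r3, r1  →  {r0:0, r1:9, r2:7, r3:14, r4:13}
[9] and  r2, r3, r2  →  {r0:0, r1:9, r2:6, r3:14, r4:13}
[10] slti  r2, r3, 3  →  {r0:0, r1:9, r2:0, r3:14, r4:13}

14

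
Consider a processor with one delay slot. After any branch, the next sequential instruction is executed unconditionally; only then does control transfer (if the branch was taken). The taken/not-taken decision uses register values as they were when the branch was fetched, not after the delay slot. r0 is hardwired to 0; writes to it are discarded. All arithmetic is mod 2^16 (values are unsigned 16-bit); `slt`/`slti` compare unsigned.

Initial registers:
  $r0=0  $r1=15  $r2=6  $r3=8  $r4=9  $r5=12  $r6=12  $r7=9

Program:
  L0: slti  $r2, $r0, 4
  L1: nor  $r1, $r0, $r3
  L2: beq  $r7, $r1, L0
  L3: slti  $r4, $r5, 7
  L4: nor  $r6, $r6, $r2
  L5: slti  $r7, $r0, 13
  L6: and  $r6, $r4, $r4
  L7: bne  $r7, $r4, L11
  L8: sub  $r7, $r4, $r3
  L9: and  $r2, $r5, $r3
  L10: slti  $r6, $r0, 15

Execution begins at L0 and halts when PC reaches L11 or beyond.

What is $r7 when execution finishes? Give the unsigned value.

#0 slti  $r2, $r0, 4 ; 0/15/1/8/9/12/12/9
#1 nor  $r1, $r0, $r3 ; 0/65527/1/8/9/12/12/9
#2 beq  $r7, $r1, L0 ; 0/65527/1/8/9/12/12/9 ; →fallthru
#3 slti  $r4, $r5, 7 ; 0/65527/1/8/0/12/12/9
#4 nor  $r6, $r6, $r2 ; 0/65527/1/8/0/12/65522/9
#5 slti  $r7, $r0, 13 ; 0/65527/1/8/0/12/65522/1
#6 and  $r6, $r4, $r4 ; 0/65527/1/8/0/12/0/1
#7 bne  $r7, $r4, L11 ; 0/65527/1/8/0/12/0/1 ; →target
#8 sub  $r7, $r4, $r3 ; 0/65527/1/8/0/12/0/65528

65528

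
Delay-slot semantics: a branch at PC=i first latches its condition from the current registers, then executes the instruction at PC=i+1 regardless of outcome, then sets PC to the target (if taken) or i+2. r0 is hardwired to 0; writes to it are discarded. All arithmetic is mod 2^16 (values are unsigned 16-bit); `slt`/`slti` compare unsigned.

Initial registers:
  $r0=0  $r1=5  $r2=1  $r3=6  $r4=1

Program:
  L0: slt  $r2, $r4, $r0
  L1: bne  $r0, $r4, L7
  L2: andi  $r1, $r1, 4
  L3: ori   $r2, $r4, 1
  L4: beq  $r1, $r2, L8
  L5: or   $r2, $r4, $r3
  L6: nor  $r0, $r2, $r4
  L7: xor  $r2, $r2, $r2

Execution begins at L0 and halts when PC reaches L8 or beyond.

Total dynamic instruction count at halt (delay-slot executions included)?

4

  step pc=0: slt  $r2, $r4, $r0  regs=(0,5,0,6,1)
  step pc=1: bne  $r0, $r4, L7  cond=T  regs=(0,5,0,6,1)
  step pc=2: andi  $r1, $r1, 4  regs=(0,4,0,6,1)
  step pc=7: xor  $r2, $r2, $r2  regs=(0,4,0,6,1)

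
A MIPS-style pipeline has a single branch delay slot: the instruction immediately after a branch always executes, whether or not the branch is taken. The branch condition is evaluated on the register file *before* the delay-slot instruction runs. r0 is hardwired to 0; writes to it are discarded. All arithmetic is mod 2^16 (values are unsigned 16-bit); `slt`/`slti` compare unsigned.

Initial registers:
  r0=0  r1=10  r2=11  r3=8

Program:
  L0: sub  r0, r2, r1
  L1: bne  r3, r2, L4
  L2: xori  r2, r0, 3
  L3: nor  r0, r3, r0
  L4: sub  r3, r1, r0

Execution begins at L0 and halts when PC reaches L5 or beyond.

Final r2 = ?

3

PC=0  sub  r0, r2, r1        | r0=0 r1=10 r2=11 r3=8
PC=1  bne  r3, r2, L4        | r0=0 r1=10 r2=11 r3=8  [TAKEN]
PC=2  xori  r2, r0, 3        | r0=0 r1=10 r2=3 r3=8
PC=4  sub  r3, r1, r0        | r0=0 r1=10 r2=3 r3=10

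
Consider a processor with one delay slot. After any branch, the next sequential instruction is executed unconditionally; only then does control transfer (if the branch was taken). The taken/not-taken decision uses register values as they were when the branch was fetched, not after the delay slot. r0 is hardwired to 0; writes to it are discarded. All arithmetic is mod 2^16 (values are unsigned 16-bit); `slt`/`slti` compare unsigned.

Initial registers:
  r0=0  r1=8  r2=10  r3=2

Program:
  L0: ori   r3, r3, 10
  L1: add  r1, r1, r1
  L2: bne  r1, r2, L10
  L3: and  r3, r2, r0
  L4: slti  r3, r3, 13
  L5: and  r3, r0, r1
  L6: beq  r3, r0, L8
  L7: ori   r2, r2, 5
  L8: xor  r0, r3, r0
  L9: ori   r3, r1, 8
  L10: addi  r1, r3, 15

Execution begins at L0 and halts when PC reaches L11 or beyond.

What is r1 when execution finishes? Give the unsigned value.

#0 ori   r3, r3, 10 ; 0/8/10/10
#1 add  r1, r1, r1 ; 0/16/10/10
#2 bne  r1, r2, L10 ; 0/16/10/10 ; →target
#3 and  r3, r2, r0 ; 0/16/10/0
#10 addi  r1, r3, 15 ; 0/15/10/0

15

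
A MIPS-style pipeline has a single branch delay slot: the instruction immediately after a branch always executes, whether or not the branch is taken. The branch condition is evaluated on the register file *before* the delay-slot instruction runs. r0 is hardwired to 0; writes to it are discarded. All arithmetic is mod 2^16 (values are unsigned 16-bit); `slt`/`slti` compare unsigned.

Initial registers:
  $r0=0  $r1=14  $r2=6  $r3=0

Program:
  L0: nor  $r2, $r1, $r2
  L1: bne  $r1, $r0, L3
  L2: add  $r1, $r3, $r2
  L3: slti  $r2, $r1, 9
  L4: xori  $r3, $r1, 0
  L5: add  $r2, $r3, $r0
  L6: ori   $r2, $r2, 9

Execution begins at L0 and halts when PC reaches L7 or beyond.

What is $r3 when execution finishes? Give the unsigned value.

[0] nor  $r2, $r1, $r2  →  {$r0:0, $r1:14, $r2:65521, $r3:0}
[1] bne  $r1, $r0, L3  →  {$r0:0, $r1:14, $r2:65521, $r3:0}  ⟨branch taken⟩
[2] add  $r1, $r3, $r2  →  {$r0:0, $r1:65521, $r2:65521, $r3:0}
[3] slti  $r2, $r1, 9  →  {$r0:0, $r1:65521, $r2:0, $r3:0}
[4] xori  $r3, $r1, 0  →  {$r0:0, $r1:65521, $r2:0, $r3:65521}
[5] add  $r2, $r3, $r0  →  {$r0:0, $r1:65521, $r2:65521, $r3:65521}
[6] ori   $r2, $r2, 9  →  {$r0:0, $r1:65521, $r2:65529, $r3:65521}

65521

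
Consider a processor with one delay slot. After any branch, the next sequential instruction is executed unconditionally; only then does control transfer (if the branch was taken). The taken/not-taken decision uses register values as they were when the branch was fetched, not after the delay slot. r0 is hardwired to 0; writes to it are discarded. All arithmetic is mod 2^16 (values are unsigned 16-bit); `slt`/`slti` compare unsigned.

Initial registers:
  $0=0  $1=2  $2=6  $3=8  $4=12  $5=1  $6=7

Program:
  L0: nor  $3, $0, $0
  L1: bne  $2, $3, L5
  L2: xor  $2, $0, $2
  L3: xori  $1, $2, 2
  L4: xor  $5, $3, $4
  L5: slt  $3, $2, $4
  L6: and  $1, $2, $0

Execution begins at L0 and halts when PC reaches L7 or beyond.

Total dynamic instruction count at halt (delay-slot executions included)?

5

  step pc=0: nor  $3, $0, $0  regs=(0,2,6,65535,12,1,7)
  step pc=1: bne  $2, $3, L5  cond=T  regs=(0,2,6,65535,12,1,7)
  step pc=2: xor  $2, $0, $2  regs=(0,2,6,65535,12,1,7)
  step pc=5: slt  $3, $2, $4  regs=(0,2,6,1,12,1,7)
  step pc=6: and  $1, $2, $0  regs=(0,0,6,1,12,1,7)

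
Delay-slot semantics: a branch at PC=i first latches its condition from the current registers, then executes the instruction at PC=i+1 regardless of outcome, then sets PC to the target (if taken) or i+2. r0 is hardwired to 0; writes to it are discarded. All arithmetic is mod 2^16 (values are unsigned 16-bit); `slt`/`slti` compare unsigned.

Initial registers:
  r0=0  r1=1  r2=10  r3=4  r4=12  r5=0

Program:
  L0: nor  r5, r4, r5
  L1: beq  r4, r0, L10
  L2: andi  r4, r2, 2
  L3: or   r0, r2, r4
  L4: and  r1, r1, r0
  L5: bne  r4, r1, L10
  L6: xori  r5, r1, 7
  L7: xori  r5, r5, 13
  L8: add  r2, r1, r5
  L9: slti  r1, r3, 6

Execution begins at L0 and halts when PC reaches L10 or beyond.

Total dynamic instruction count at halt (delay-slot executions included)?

7

  step pc=0: nor  r5, r4, r5  regs=(0,1,10,4,12,65523)
  step pc=1: beq  r4, r0, L10  cond=F  regs=(0,1,10,4,12,65523)
  step pc=2: andi  r4, r2, 2  regs=(0,1,10,4,2,65523)
  step pc=3: or   r0, r2, r4  regs=(0,1,10,4,2,65523)
  step pc=4: and  r1, r1, r0  regs=(0,0,10,4,2,65523)
  step pc=5: bne  r4, r1, L10  cond=T  regs=(0,0,10,4,2,65523)
  step pc=6: xori  r5, r1, 7  regs=(0,0,10,4,2,7)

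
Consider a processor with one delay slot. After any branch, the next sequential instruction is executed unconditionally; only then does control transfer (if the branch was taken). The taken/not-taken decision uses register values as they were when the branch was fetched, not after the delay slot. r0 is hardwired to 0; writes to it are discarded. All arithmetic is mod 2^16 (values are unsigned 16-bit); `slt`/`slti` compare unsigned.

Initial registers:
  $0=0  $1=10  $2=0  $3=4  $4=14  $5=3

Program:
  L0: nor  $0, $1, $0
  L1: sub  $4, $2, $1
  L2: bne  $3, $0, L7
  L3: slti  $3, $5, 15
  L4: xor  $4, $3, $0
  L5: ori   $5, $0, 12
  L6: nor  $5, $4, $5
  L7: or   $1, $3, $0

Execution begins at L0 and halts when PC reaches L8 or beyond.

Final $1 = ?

1

  step pc=0: nor  $0, $1, $0  regs=(0,10,0,4,14,3)
  step pc=1: sub  $4, $2, $1  regs=(0,10,0,4,65526,3)
  step pc=2: bne  $3, $0, L7  cond=T  regs=(0,10,0,4,65526,3)
  step pc=3: slti  $3, $5, 15  regs=(0,10,0,1,65526,3)
  step pc=7: or   $1, $3, $0  regs=(0,1,0,1,65526,3)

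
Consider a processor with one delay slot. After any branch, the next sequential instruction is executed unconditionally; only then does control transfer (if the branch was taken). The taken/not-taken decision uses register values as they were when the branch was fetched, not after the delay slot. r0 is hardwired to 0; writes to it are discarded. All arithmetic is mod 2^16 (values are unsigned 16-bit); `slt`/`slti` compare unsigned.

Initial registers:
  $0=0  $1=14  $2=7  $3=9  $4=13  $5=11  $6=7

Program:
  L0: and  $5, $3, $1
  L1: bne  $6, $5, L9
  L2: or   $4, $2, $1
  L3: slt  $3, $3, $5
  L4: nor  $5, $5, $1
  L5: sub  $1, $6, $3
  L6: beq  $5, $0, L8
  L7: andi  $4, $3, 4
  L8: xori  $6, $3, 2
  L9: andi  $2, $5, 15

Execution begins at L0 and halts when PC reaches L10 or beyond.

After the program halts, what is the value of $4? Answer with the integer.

15

#0 and  $5, $3, $1 ; 0/14/7/9/13/8/7
#1 bne  $6, $5, L9 ; 0/14/7/9/13/8/7 ; →target
#2 or   $4, $2, $1 ; 0/14/7/9/15/8/7
#9 andi  $2, $5, 15 ; 0/14/8/9/15/8/7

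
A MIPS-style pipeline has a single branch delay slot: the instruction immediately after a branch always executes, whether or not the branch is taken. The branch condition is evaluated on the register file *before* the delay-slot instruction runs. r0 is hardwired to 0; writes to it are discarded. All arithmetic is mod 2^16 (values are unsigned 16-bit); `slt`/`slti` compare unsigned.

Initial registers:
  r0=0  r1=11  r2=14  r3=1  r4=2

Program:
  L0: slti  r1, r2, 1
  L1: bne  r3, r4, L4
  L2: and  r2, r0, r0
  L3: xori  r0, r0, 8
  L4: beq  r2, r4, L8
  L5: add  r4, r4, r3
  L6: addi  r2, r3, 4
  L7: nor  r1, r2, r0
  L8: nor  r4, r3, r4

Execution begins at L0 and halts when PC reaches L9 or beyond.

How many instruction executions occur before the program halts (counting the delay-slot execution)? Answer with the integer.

PC=0  slti  r1, r2, 1        | r0=0 r1=0 r2=14 r3=1 r4=2
PC=1  bne  r3, r4, L4        | r0=0 r1=0 r2=14 r3=1 r4=2  [TAKEN]
PC=2  and  r2, r0, r0        | r0=0 r1=0 r2=0 r3=1 r4=2
PC=4  beq  r2, r4, L8        | r0=0 r1=0 r2=0 r3=1 r4=2  [not taken]
PC=5  add  r4, r4, r3        | r0=0 r1=0 r2=0 r3=1 r4=3
PC=6  addi  r2, r3, 4        | r0=0 r1=0 r2=5 r3=1 r4=3
PC=7  nor  r1, r2, r0        | r0=0 r1=65530 r2=5 r3=1 r4=3
PC=8  nor  r4, r3, r4        | r0=0 r1=65530 r2=5 r3=1 r4=65532

8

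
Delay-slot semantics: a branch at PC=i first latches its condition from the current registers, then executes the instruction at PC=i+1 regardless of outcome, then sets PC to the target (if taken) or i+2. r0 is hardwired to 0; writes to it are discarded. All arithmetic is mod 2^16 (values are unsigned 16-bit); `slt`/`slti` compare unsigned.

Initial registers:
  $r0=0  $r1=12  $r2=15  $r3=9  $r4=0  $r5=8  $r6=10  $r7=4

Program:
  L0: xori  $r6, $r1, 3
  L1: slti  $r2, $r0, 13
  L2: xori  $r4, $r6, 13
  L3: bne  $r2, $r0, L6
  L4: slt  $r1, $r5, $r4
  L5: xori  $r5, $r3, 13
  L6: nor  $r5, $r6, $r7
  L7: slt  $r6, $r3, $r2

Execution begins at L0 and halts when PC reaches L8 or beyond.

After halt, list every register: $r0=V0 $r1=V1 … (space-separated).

  step pc=0: xori  $r6, $r1, 3  regs=(0,12,15,9,0,8,15,4)
  step pc=1: slti  $r2, $r0, 13  regs=(0,12,1,9,0,8,15,4)
  step pc=2: xori  $r4, $r6, 13  regs=(0,12,1,9,2,8,15,4)
  step pc=3: bne  $r2, $r0, L6  cond=T  regs=(0,12,1,9,2,8,15,4)
  step pc=4: slt  $r1, $r5, $r4  regs=(0,0,1,9,2,8,15,4)
  step pc=6: nor  $r5, $r6, $r7  regs=(0,0,1,9,2,65520,15,4)
  step pc=7: slt  $r6, $r3, $r2  regs=(0,0,1,9,2,65520,0,4)

$r0=0 $r1=0 $r2=1 $r3=9 $r4=2 $r5=65520 $r6=0 $r7=4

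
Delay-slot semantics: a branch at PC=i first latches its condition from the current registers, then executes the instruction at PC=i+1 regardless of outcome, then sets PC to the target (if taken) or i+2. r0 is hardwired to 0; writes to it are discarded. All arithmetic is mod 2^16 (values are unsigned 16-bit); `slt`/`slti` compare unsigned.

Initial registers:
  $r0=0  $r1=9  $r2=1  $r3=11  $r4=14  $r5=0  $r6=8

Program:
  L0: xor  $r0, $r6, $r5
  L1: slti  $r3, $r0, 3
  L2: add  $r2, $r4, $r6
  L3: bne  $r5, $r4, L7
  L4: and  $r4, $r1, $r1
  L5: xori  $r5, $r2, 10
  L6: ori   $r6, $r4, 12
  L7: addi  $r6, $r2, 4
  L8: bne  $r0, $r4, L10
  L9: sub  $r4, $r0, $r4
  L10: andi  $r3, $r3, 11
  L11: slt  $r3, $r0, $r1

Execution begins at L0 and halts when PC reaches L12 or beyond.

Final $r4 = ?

  step pc=0: xor  $r0, $r6, $r5  regs=(0,9,1,11,14,0,8)
  step pc=1: slti  $r3, $r0, 3  regs=(0,9,1,1,14,0,8)
  step pc=2: add  $r2, $r4, $r6  regs=(0,9,22,1,14,0,8)
  step pc=3: bne  $r5, $r4, L7  cond=T  regs=(0,9,22,1,14,0,8)
  step pc=4: and  $r4, $r1, $r1  regs=(0,9,22,1,9,0,8)
  step pc=7: addi  $r6, $r2, 4  regs=(0,9,22,1,9,0,26)
  step pc=8: bne  $r0, $r4, L10  cond=T  regs=(0,9,22,1,9,0,26)
  step pc=9: sub  $r4, $r0, $r4  regs=(0,9,22,1,65527,0,26)
  step pc=10: andi  $r3, $r3, 11  regs=(0,9,22,1,65527,0,26)
  step pc=11: slt  $r3, $r0, $r1  regs=(0,9,22,1,65527,0,26)

65527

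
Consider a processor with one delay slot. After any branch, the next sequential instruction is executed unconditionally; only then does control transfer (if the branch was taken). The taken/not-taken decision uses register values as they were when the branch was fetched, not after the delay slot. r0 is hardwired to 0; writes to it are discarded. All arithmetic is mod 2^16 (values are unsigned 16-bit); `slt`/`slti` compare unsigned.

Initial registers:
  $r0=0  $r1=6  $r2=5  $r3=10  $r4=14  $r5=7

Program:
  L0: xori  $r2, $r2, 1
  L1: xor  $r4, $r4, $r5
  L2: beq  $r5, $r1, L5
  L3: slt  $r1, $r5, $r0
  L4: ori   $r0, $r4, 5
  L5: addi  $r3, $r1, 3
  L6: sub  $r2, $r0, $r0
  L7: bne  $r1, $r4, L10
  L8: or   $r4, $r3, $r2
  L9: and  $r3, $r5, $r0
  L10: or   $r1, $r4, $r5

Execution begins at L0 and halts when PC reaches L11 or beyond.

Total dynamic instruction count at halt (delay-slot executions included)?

10

#0 xori  $r2, $r2, 1 ; 0/6/4/10/14/7
#1 xor  $r4, $r4, $r5 ; 0/6/4/10/9/7
#2 beq  $r5, $r1, L5 ; 0/6/4/10/9/7 ; →fallthru
#3 slt  $r1, $r5, $r0 ; 0/0/4/10/9/7
#4 ori   $r0, $r4, 5 ; 0/0/4/10/9/7
#5 addi  $r3, $r1, 3 ; 0/0/4/3/9/7
#6 sub  $r2, $r0, $r0 ; 0/0/0/3/9/7
#7 bne  $r1, $r4, L10 ; 0/0/0/3/9/7 ; →target
#8 or   $r4, $r3, $r2 ; 0/0/0/3/3/7
#10 or   $r1, $r4, $r5 ; 0/7/0/3/3/7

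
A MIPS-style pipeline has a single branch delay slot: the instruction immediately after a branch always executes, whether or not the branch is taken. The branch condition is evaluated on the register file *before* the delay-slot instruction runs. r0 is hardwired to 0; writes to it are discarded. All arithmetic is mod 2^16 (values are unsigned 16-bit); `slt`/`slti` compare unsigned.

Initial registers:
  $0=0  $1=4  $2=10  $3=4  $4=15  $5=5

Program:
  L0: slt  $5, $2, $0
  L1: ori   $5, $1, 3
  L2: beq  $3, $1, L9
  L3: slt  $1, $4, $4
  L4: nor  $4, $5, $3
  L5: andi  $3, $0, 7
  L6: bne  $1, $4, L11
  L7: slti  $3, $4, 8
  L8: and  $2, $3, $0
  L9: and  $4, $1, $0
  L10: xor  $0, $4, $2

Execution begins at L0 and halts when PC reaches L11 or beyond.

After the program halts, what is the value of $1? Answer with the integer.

PC=0  slt  $5, $2, $0        | $0=0 $1=4 $2=10 $3=4 $4=15 $5=0
PC=1  ori   $5, $1, 3        | $0=0 $1=4 $2=10 $3=4 $4=15 $5=7
PC=2  beq  $3, $1, L9        | $0=0 $1=4 $2=10 $3=4 $4=15 $5=7  [TAKEN]
PC=3  slt  $1, $4, $4        | $0=0 $1=0 $2=10 $3=4 $4=15 $5=7
PC=9  and  $4, $1, $0        | $0=0 $1=0 $2=10 $3=4 $4=0 $5=7
PC=10 xor  $0, $4, $2        | $0=0 $1=0 $2=10 $3=4 $4=0 $5=7

0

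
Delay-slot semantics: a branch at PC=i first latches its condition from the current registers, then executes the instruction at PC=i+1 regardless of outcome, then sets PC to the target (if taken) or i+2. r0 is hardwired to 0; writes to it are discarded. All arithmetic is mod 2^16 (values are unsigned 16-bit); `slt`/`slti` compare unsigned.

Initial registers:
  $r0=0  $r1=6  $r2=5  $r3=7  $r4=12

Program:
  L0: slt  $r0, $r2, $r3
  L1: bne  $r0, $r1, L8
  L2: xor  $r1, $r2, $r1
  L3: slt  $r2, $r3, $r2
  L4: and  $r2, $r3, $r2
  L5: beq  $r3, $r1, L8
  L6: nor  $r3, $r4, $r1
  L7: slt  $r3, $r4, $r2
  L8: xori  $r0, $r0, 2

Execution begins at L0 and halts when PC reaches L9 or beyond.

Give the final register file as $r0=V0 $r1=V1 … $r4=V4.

PC=0  slt  $r0, $r2, $r3     | $r0=0 $r1=6 $r2=5 $r3=7 $r4=12
PC=1  bne  $r0, $r1, L8      | $r0=0 $r1=6 $r2=5 $r3=7 $r4=12  [TAKEN]
PC=2  xor  $r1, $r2, $r1     | $r0=0 $r1=3 $r2=5 $r3=7 $r4=12
PC=8  xori  $r0, $r0, 2      | $r0=0 $r1=3 $r2=5 $r3=7 $r4=12

$r0=0 $r1=3 $r2=5 $r3=7 $r4=12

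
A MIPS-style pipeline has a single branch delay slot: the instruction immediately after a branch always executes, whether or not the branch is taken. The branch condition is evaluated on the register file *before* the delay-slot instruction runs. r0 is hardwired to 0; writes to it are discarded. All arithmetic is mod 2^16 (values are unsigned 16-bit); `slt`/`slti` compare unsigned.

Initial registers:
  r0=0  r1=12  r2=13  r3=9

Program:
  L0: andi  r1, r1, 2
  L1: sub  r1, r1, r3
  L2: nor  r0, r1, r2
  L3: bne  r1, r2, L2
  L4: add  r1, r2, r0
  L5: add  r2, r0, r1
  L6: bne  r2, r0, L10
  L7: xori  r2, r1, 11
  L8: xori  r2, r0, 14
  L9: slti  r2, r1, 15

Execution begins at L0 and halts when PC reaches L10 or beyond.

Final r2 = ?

6

  step pc=0: andi  r1, r1, 2  regs=(0,0,13,9)
  step pc=1: sub  r1, r1, r3  regs=(0,65527,13,9)
  step pc=2: nor  r0, r1, r2  regs=(0,65527,13,9)
  step pc=3: bne  r1, r2, L2  cond=T  regs=(0,65527,13,9)
  step pc=4: add  r1, r2, r0  regs=(0,13,13,9)
  step pc=2: nor  r0, r1, r2  regs=(0,13,13,9)
  step pc=3: bne  r1, r2, L2  cond=F  regs=(0,13,13,9)
  step pc=4: add  r1, r2, r0  regs=(0,13,13,9)
  step pc=5: add  r2, r0, r1  regs=(0,13,13,9)
  step pc=6: bne  r2, r0, L10  cond=T  regs=(0,13,13,9)
  step pc=7: xori  r2, r1, 11  regs=(0,13,6,9)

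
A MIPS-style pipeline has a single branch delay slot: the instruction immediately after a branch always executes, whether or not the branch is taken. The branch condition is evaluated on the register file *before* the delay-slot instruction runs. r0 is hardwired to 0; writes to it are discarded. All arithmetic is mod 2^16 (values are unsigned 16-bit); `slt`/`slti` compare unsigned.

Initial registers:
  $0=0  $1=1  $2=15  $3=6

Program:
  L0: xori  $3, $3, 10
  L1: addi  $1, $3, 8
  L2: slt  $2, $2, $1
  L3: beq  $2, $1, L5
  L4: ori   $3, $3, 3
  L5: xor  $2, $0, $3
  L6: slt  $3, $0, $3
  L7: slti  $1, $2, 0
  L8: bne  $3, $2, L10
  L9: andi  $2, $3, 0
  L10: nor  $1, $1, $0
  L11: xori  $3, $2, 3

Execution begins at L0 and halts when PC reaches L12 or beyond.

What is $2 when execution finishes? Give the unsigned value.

PC=0  xori  $3, $3, 10       | $0=0 $1=1 $2=15 $3=12
PC=1  addi  $1, $3, 8        | $0=0 $1=20 $2=15 $3=12
PC=2  slt  $2, $2, $1        | $0=0 $1=20 $2=1 $3=12
PC=3  beq  $2, $1, L5        | $0=0 $1=20 $2=1 $3=12  [not taken]
PC=4  ori   $3, $3, 3        | $0=0 $1=20 $2=1 $3=15
PC=5  xor  $2, $0, $3        | $0=0 $1=20 $2=15 $3=15
PC=6  slt  $3, $0, $3        | $0=0 $1=20 $2=15 $3=1
PC=7  slti  $1, $2, 0        | $0=0 $1=0 $2=15 $3=1
PC=8  bne  $3, $2, L10       | $0=0 $1=0 $2=15 $3=1  [TAKEN]
PC=9  andi  $2, $3, 0        | $0=0 $1=0 $2=0 $3=1
PC=10 nor  $1, $1, $0        | $0=0 $1=65535 $2=0 $3=1
PC=11 xori  $3, $2, 3        | $0=0 $1=65535 $2=0 $3=3

0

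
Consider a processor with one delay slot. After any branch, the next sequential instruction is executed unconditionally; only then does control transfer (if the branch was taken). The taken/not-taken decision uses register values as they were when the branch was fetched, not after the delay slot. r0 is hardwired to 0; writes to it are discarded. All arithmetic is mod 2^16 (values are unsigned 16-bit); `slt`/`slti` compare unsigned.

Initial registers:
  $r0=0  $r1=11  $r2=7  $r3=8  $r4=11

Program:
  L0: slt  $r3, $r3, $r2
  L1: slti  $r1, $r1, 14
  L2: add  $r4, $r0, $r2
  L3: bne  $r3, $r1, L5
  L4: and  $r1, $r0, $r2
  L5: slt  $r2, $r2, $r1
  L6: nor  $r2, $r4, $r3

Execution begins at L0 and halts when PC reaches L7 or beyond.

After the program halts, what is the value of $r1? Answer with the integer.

0

  step pc=0: slt  $r3, $r3, $r2  regs=(0,11,7,0,11)
  step pc=1: slti  $r1, $r1, 14  regs=(0,1,7,0,11)
  step pc=2: add  $r4, $r0, $r2  regs=(0,1,7,0,7)
  step pc=3: bne  $r3, $r1, L5  cond=T  regs=(0,1,7,0,7)
  step pc=4: and  $r1, $r0, $r2  regs=(0,0,7,0,7)
  step pc=5: slt  $r2, $r2, $r1  regs=(0,0,0,0,7)
  step pc=6: nor  $r2, $r4, $r3  regs=(0,0,65528,0,7)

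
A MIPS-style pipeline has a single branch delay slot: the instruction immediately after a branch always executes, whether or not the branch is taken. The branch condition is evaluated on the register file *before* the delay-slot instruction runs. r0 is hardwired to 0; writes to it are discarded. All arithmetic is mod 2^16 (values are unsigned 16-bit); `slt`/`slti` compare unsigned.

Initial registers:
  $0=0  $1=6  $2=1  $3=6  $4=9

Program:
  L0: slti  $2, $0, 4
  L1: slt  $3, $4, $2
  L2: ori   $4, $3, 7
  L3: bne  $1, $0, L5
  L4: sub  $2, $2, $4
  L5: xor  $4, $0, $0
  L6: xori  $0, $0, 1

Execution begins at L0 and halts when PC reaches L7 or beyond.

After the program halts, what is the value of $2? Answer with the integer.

65530

[0] slti  $2, $0, 4  →  {$0:0, $1:6, $2:1, $3:6, $4:9}
[1] slt  $3, $4, $2  →  {$0:0, $1:6, $2:1, $3:0, $4:9}
[2] ori   $4, $3, 7  →  {$0:0, $1:6, $2:1, $3:0, $4:7}
[3] bne  $1, $0, L5  →  {$0:0, $1:6, $2:1, $3:0, $4:7}  ⟨branch taken⟩
[4] sub  $2, $2, $4  →  {$0:0, $1:6, $2:65530, $3:0, $4:7}
[5] xor  $4, $0, $0  →  {$0:0, $1:6, $2:65530, $3:0, $4:0}
[6] xori  $0, $0, 1  →  {$0:0, $1:6, $2:65530, $3:0, $4:0}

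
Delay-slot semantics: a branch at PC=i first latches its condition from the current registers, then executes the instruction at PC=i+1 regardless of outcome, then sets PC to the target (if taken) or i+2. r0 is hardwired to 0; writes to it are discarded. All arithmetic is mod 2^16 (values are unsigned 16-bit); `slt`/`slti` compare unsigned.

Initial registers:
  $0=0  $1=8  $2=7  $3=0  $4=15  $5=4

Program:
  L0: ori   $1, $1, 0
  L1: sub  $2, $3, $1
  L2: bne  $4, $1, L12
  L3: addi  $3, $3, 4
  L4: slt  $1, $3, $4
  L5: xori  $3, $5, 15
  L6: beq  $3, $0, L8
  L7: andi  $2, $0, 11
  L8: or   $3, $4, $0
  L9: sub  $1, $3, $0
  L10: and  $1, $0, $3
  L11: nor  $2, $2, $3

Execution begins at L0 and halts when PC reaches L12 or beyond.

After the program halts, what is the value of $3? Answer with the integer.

4

PC=0  ori   $1, $1, 0        | $0=0 $1=8 $2=7 $3=0 $4=15 $5=4
PC=1  sub  $2, $3, $1        | $0=0 $1=8 $2=65528 $3=0 $4=15 $5=4
PC=2  bne  $4, $1, L12       | $0=0 $1=8 $2=65528 $3=0 $4=15 $5=4  [TAKEN]
PC=3  addi  $3, $3, 4        | $0=0 $1=8 $2=65528 $3=4 $4=15 $5=4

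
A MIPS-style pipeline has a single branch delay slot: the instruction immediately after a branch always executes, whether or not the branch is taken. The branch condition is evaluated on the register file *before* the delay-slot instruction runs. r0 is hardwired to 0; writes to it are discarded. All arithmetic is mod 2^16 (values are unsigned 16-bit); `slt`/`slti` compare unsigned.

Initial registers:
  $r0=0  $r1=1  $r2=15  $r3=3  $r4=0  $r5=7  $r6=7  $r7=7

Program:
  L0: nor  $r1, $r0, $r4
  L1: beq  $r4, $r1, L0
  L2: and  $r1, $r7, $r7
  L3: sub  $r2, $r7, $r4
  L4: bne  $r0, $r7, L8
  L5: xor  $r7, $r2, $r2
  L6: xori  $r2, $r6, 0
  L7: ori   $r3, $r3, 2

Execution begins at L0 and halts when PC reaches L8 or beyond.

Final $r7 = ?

0

  step pc=0: nor  $r1, $r0, $r4  regs=(0,65535,15,3,0,7,7,7)
  step pc=1: beq  $r4, $r1, L0  cond=F  regs=(0,65535,15,3,0,7,7,7)
  step pc=2: and  $r1, $r7, $r7  regs=(0,7,15,3,0,7,7,7)
  step pc=3: sub  $r2, $r7, $r4  regs=(0,7,7,3,0,7,7,7)
  step pc=4: bne  $r0, $r7, L8  cond=T  regs=(0,7,7,3,0,7,7,7)
  step pc=5: xor  $r7, $r2, $r2  regs=(0,7,7,3,0,7,7,0)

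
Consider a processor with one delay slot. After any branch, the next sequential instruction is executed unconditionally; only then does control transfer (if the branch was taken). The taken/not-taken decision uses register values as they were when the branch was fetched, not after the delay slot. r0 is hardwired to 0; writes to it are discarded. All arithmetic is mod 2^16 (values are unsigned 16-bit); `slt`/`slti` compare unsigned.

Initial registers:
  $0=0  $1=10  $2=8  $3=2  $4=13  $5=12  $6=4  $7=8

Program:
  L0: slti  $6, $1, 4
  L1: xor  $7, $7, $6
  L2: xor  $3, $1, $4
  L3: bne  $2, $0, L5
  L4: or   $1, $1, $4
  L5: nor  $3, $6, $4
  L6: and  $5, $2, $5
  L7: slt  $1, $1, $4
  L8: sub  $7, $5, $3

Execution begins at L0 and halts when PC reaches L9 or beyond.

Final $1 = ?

PC=0  slti  $6, $1, 4        | $0=0 $1=10 $2=8 $3=2 $4=13 $5=12 $6=0 $7=8
PC=1  xor  $7, $7, $6        | $0=0 $1=10 $2=8 $3=2 $4=13 $5=12 $6=0 $7=8
PC=2  xor  $3, $1, $4        | $0=0 $1=10 $2=8 $3=7 $4=13 $5=12 $6=0 $7=8
PC=3  bne  $2, $0, L5        | $0=0 $1=10 $2=8 $3=7 $4=13 $5=12 $6=0 $7=8  [TAKEN]
PC=4  or   $1, $1, $4        | $0=0 $1=15 $2=8 $3=7 $4=13 $5=12 $6=0 $7=8
PC=5  nor  $3, $6, $4        | $0=0 $1=15 $2=8 $3=65522 $4=13 $5=12 $6=0 $7=8
PC=6  and  $5, $2, $5        | $0=0 $1=15 $2=8 $3=65522 $4=13 $5=8 $6=0 $7=8
PC=7  slt  $1, $1, $4        | $0=0 $1=0 $2=8 $3=65522 $4=13 $5=8 $6=0 $7=8
PC=8  sub  $7, $5, $3        | $0=0 $1=0 $2=8 $3=65522 $4=13 $5=8 $6=0 $7=22

0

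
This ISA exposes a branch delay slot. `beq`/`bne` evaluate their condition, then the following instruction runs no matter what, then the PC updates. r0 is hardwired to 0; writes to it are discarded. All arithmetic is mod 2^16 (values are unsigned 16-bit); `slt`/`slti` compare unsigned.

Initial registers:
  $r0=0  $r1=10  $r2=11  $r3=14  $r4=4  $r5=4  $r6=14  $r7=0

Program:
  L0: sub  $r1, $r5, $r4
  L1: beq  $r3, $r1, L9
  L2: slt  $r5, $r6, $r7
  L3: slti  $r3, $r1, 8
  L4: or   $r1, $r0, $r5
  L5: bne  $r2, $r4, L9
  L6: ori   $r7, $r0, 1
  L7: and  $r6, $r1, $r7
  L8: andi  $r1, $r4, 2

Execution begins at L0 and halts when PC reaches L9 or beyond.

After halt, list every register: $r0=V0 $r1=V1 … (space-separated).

$r0=0 $r1=0 $r2=11 $r3=1 $r4=4 $r5=0 $r6=14 $r7=1

#0 sub  $r1, $r5, $r4 ; 0/0/11/14/4/4/14/0
#1 beq  $r3, $r1, L9 ; 0/0/11/14/4/4/14/0 ; →fallthru
#2 slt  $r5, $r6, $r7 ; 0/0/11/14/4/0/14/0
#3 slti  $r3, $r1, 8 ; 0/0/11/1/4/0/14/0
#4 or   $r1, $r0, $r5 ; 0/0/11/1/4/0/14/0
#5 bne  $r2, $r4, L9 ; 0/0/11/1/4/0/14/0 ; →target
#6 ori   $r7, $r0, 1 ; 0/0/11/1/4/0/14/1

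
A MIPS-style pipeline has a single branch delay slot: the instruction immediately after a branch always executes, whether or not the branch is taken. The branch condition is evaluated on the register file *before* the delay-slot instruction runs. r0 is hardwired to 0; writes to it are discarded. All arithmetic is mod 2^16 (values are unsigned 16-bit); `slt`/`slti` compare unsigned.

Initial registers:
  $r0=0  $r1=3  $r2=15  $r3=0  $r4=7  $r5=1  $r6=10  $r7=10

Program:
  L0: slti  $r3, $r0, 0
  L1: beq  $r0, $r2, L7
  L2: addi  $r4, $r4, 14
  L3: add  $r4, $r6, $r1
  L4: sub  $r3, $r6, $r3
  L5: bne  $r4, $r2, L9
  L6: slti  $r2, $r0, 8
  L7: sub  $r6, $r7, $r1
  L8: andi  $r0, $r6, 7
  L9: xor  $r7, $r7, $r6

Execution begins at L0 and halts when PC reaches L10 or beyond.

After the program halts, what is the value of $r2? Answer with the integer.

PC=0  slti  $r3, $r0, 0      | $r0=0 $r1=3 $r2=15 $r3=0 $r4=7 $r5=1 $r6=10 $r7=10
PC=1  beq  $r0, $r2, L7      | $r0=0 $r1=3 $r2=15 $r3=0 $r4=7 $r5=1 $r6=10 $r7=10  [not taken]
PC=2  addi  $r4, $r4, 14     | $r0=0 $r1=3 $r2=15 $r3=0 $r4=21 $r5=1 $r6=10 $r7=10
PC=3  add  $r4, $r6, $r1     | $r0=0 $r1=3 $r2=15 $r3=0 $r4=13 $r5=1 $r6=10 $r7=10
PC=4  sub  $r3, $r6, $r3     | $r0=0 $r1=3 $r2=15 $r3=10 $r4=13 $r5=1 $r6=10 $r7=10
PC=5  bne  $r4, $r2, L9      | $r0=0 $r1=3 $r2=15 $r3=10 $r4=13 $r5=1 $r6=10 $r7=10  [TAKEN]
PC=6  slti  $r2, $r0, 8      | $r0=0 $r1=3 $r2=1 $r3=10 $r4=13 $r5=1 $r6=10 $r7=10
PC=9  xor  $r7, $r7, $r6     | $r0=0 $r1=3 $r2=1 $r3=10 $r4=13 $r5=1 $r6=10 $r7=0

1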